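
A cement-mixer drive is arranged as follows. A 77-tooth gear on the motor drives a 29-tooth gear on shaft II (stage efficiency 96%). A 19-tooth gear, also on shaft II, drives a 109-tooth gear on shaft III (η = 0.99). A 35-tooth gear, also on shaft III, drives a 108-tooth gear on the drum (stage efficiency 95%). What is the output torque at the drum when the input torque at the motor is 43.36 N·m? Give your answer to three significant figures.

Gear mesh: ratio = 29/77 = 0.37662; torque at shaft II = 43.36 × 0.37662 × 0.96 = 15.677 N·m.
Gear mesh: ratio = 109/19 = 5.7368; torque at shaft III = 15.677 × 5.7368 × 0.99 = 89.038 N·m.
Gear mesh: ratio = 108/35 = 3.0857; torque at the drum = 89.038 × 3.0857 × 0.95 = 261.01 N·m.

261 N·m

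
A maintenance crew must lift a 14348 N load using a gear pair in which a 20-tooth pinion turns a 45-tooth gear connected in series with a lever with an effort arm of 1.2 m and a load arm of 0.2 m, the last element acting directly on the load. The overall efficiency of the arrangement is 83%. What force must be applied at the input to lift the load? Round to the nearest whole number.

1280 N

Gear pair MA = 45/20 = 2.25.
Lever MA = effort arm / load arm = 1.2/0.2 = 6.
Combined ideal MA = 2.25 × 6 = 13.5.
Actual MA = 13.5 × 0.83 = 11.205.
Effort = load / actual MA = 14348 / 11.205 = 1280.5 N.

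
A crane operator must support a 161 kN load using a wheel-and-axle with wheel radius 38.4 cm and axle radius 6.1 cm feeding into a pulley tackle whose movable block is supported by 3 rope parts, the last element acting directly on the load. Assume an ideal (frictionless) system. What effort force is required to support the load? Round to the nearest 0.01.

Wheel-and-axle MA = R/r = 38.4/6.1 = 6.2951.
Block-and-tackle MA = number of supporting rope parts = 3.
Combined ideal MA = 6.2951 × 3 = 18.885.
Effort = load / MA = 161 / 18.885 = 8.5252 kN.

8.53 kN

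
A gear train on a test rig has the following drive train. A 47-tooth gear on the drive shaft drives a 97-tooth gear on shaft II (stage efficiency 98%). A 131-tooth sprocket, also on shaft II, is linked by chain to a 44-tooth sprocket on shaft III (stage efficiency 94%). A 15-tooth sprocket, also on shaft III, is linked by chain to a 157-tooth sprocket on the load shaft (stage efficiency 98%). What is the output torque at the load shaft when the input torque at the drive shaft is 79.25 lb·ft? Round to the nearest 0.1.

519.1 lb·ft

Gear mesh: ratio = 97/47 = 2.0638; torque at shaft II = 79.25 × 2.0638 × 0.98 = 160.29 lb·ft.
Chain: ratio = 44/131 = 0.33588; torque at shaft III = 160.29 × 0.33588 × 0.94 = 50.607 lb·ft.
Chain: ratio = 157/15 = 10.467; torque at the load shaft = 50.607 × 10.467 × 0.98 = 519.09 lb·ft.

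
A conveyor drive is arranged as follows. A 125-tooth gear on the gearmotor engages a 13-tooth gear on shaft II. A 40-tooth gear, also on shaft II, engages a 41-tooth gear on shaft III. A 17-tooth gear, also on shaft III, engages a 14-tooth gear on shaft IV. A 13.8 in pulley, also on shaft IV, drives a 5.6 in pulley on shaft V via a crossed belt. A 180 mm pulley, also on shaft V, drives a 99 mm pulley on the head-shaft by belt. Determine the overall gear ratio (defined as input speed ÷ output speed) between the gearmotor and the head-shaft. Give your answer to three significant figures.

Each stage contributes driven/driver: gear mesh 13/125 = 0.104, gear mesh 41/40 = 1.025, gear mesh 14/17 = 0.82353, belt 5.6/13.8 = 0.4058, belt 99/180 = 0.55.
Overall: 0.104 × 1.025 × 0.82353 × 0.4058 × 0.55 = 0.019593.

0.0196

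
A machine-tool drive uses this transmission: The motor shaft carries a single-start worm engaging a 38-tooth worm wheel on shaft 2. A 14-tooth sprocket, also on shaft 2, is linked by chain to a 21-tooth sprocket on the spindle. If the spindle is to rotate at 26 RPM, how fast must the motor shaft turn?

Overall ratio R = 38 × 1.5 = 57.
Required input speed = output speed × R = 26 × 57 = 1482 RPM.

1482 RPM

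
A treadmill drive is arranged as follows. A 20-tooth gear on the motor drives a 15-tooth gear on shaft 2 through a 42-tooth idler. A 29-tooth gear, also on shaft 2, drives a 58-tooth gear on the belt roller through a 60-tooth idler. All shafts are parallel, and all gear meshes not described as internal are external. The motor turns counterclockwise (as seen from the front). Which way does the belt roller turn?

counterclockwise

the motor → shaft 2: driver → idler → driven is 2 external meshes, 2 reversals → CCW.
shaft 2 → the belt roller: driver → idler → driven is 2 external meshes, 2 reversals → CCW.
4 reversals in total — an even number — so the belt roller turns the same way as the motor.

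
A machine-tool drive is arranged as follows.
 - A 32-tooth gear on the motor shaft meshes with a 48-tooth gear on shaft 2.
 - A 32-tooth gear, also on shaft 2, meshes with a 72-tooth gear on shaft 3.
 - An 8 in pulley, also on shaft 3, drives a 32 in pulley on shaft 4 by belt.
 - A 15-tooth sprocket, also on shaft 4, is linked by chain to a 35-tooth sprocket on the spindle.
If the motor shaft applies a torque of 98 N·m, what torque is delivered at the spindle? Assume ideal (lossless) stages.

gear mesh 48/32 = 1.5 → τ = 98·1.5 = 147 N·m
gear mesh 72/32 = 2.25 → τ = 147·2.25 = 330.75 N·m
belt 32/8 = 4 → τ = 330.75·4 = 1323 N·m
chain 35/15 = 2.3333 → τ = 1323·2.3333 = 3087 N·m

3087 N·m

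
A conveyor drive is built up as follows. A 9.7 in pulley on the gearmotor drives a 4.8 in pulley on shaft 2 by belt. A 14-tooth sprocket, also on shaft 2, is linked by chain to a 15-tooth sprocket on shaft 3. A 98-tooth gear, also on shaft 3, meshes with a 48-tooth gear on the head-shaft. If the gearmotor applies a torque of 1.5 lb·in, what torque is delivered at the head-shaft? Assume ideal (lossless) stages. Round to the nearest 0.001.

Belt: ratio = 4.8/9.7 = 0.49485; torque at shaft 2 = 1.5 × 0.49485 = 0.74227 lb·in.
Chain: ratio = 15/14 = 1.0714; torque at shaft 3 = 0.74227 × 1.0714 = 0.79529 lb·in.
Gear mesh: ratio = 48/98 = 0.4898; torque at the head-shaft = 0.79529 × 0.4898 = 0.38953 lb·in.

0.390 lb·in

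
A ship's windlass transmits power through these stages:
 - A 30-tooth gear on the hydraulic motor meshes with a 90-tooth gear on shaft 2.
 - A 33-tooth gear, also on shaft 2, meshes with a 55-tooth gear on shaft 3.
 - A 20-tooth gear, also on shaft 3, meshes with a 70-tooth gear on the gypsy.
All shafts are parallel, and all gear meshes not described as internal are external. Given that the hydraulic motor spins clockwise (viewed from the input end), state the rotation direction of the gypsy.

the hydraulic motor → shaft 2: external mesh, 1 reversal → CCW.
shaft 2 → shaft 3: external mesh, 1 reversal → CW.
shaft 3 → the gypsy: external mesh, 1 reversal → CCW.
3 reversals in total — an odd number — so the gypsy turns opposite to the hydraulic motor.

anticlockwise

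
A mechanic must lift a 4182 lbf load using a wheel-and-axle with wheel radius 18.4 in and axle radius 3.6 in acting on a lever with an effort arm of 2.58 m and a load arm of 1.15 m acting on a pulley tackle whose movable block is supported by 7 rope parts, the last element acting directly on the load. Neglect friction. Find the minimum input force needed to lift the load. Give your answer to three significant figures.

Wheel-and-axle MA = R/r = 18.4/3.6 = 5.1111.
Lever MA = effort arm / load arm = 2.58/1.15 = 2.2435.
Block-and-tackle MA = number of supporting rope parts = 7.
Combined ideal MA = 5.1111 × 2.2435 × 7 = 80.267.
Effort = load / MA = 4182 / 80.267 = 52.101 lbf.

52.1 lbf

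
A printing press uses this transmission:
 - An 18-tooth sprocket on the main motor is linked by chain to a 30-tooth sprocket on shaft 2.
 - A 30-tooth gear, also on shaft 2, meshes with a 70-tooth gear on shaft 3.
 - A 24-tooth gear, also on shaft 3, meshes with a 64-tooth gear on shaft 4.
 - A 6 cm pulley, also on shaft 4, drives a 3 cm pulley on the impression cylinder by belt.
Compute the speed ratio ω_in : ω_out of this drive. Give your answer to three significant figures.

5.19

Each stage contributes driven/driver: chain 30/18 = 1.6667, gear mesh 70/30 = 2.3333, gear mesh 64/24 = 2.6667, belt 3/6 = 0.5.
Overall: 1.6667 × 2.3333 × 2.6667 × 0.5 = 5.1852.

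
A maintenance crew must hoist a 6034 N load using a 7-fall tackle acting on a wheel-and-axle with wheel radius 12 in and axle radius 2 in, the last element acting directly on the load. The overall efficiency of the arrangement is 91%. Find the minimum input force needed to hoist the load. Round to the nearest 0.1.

157.9 N

Block-and-tackle MA = number of supporting rope parts = 7.
Wheel-and-axle MA = R/r = 12/2 = 6.
Combined ideal MA = 7 × 6 = 42.
Actual MA = 42 × 0.91 = 38.22.
Effort = load / actual MA = 6034 / 38.22 = 157.88 N.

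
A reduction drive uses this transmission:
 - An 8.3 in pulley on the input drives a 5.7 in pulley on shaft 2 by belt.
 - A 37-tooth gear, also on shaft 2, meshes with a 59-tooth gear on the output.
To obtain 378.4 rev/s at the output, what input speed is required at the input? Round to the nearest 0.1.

414.4 rev/s

Overall ratio R = 0.68675 × 1.5946 = 1.0951.
Required input speed = output speed × R = 378.4 × 1.0951 = 414.38 rev/s.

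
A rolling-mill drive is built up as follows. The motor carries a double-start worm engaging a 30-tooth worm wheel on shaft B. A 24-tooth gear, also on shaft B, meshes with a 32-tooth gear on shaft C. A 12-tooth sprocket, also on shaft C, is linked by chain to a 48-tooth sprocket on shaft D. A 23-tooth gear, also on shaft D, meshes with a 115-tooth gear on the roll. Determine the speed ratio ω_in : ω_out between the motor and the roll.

400

Each stage contributes driven/driver: worm 30/2 = 15, gear mesh 32/24 = 1.3333, chain 48/12 = 4, gear mesh 115/23 = 5.
Overall: 15 × 1.3333 × 4 × 5 = 400.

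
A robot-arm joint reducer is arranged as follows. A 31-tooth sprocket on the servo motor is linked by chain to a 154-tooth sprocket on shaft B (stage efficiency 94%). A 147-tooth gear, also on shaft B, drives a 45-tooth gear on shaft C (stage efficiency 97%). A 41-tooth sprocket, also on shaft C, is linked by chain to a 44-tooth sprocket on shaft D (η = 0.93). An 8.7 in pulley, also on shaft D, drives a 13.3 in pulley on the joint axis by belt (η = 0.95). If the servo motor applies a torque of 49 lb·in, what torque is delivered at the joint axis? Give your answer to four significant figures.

98.48 lb·in

Chain: ratio = 154/31 = 4.9677; torque at shaft B = 49 × 4.9677 × 0.94 = 228.81 lb·in.
Gear mesh: ratio = 45/147 = 0.30612; torque at shaft C = 228.81 × 0.30612 × 0.97 = 67.944 lb·in.
Chain: ratio = 44/41 = 1.0732; torque at shaft D = 67.944 × 1.0732 × 0.93 = 67.811 lb·in.
Belt: ratio = 13.3/8.7 = 1.5287; torque at the joint axis = 67.811 × 1.5287 × 0.95 = 98.482 lb·in.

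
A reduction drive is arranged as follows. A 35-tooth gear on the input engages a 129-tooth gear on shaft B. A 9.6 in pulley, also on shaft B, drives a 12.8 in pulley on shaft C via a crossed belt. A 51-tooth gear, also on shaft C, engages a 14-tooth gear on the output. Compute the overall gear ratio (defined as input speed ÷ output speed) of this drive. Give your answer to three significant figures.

Each stage contributes driven/driver: gear mesh 129/35 = 3.6857, belt 12.8/9.6 = 1.3333, gear mesh 14/51 = 0.27451.
Overall: 3.6857 × 1.3333 × 0.27451 = 1.349.

1.35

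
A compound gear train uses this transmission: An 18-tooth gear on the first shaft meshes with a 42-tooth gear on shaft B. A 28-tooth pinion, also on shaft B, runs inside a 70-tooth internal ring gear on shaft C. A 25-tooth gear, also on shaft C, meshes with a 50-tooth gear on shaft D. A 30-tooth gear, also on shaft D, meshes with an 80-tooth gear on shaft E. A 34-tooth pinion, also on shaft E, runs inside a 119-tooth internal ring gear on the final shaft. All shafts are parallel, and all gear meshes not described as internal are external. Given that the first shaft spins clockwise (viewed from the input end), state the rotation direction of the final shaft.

the first shaft → shaft B: external mesh, 1 reversal → CCW.
shaft B → shaft C: internal mesh, same direction → CCW.
shaft C → shaft D: external mesh, 1 reversal → CW.
shaft D → shaft E: external mesh, 1 reversal → CCW.
shaft E → the final shaft: internal mesh, same direction → CCW.
3 reversals in total — an odd number — so the final shaft turns opposite to the first shaft.

anticlockwise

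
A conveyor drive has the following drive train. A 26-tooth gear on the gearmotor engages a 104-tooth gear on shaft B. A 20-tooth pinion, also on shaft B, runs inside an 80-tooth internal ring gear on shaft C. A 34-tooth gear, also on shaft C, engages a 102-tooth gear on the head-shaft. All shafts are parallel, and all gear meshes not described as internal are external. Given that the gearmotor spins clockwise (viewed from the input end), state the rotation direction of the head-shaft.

clockwise

the gearmotor → shaft B: external mesh, 1 reversal → CCW.
shaft B → shaft C: internal mesh, same direction → CCW.
shaft C → the head-shaft: external mesh, 1 reversal → CW.
2 reversals in total — an even number — so the head-shaft turns the same way as the gearmotor.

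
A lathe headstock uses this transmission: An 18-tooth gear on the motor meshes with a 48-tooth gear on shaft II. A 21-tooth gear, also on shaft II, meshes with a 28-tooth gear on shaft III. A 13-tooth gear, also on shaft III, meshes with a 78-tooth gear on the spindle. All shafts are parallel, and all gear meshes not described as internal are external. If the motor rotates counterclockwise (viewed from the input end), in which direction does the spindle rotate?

clockwise

the motor → shaft II: external mesh, 1 reversal → CW.
shaft II → shaft III: external mesh, 1 reversal → CCW.
shaft III → the spindle: external mesh, 1 reversal → CW.
3 reversals in total — an odd number — so the spindle turns opposite to the motor.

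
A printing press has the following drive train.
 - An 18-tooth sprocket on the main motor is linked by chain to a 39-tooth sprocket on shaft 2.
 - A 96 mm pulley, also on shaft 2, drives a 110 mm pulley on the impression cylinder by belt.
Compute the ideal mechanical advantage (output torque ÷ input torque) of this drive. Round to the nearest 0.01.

2.48

Each stage contributes driven/driver: chain 39/18 = 2.1667, belt 110/96 = 1.1458.
Overall: 2.1667 × 1.1458 = 2.4826.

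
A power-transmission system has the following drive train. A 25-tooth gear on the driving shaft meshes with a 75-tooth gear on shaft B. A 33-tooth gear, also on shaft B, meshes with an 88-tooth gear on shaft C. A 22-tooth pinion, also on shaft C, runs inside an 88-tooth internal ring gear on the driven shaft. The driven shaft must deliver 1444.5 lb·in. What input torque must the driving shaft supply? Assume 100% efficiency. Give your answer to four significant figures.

45.14 lb·in

Overall ratio R = 3 × 2.6667 × 4 = 32.
Input torque = output torque / R = 1444.5 / 32 = 45.141 lb·in.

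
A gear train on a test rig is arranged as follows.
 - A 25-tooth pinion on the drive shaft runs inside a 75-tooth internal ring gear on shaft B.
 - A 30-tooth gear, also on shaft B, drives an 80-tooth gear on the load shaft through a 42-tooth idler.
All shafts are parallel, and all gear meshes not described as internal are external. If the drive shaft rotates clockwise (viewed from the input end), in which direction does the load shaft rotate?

clockwise

the drive shaft → shaft B: internal mesh, same direction → CW.
shaft B → the load shaft: driver → idler → driven is 2 external meshes, 2 reversals → CW.
2 reversals in total — an even number — so the load shaft turns the same way as the drive shaft.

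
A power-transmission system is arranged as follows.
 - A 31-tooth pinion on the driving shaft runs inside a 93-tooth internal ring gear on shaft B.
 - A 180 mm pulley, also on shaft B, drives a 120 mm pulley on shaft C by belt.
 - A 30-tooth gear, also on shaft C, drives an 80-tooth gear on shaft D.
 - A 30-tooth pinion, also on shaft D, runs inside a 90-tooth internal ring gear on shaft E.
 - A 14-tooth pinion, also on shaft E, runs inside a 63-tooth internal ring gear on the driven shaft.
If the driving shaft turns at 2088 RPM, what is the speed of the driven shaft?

29 RPM

the driving shaft → shaft B (internal gear, 93/31): 2088 ÷ 3 = 696 RPM
shaft B → shaft C (belt, 120/180): 696 ÷ 0.66667 = 1044 RPM
shaft C → shaft D (gear mesh, 80/30): 1044 ÷ 2.6667 = 391.5 RPM
shaft D → shaft E (internal gear, 90/30): 391.5 ÷ 3 = 130.5 RPM
shaft E → the driven shaft (internal gear, 63/14): 130.5 ÷ 4.5 = 29 RPM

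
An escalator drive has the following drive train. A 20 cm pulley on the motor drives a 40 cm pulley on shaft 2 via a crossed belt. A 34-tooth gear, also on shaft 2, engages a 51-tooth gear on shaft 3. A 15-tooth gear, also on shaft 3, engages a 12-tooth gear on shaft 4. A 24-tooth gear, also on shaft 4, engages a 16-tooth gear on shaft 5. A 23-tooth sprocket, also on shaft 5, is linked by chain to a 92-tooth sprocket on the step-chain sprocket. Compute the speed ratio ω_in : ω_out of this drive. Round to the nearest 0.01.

6.40

Each stage contributes driven/driver: belt 40/20 = 2, gear mesh 51/34 = 1.5, gear mesh 12/15 = 0.8, gear mesh 16/24 = 0.66667, chain 92/23 = 4.
Overall: 2 × 1.5 × 0.8 × 0.66667 × 4 = 6.4.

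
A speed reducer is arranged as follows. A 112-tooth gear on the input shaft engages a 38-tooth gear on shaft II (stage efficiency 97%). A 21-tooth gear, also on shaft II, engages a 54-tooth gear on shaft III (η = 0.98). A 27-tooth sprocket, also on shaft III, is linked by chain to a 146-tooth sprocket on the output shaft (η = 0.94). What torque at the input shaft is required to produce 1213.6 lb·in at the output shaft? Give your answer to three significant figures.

288 lb·in

Overall ratio R = 0.33929 × 2.5714 × 5.4074 = 4.7177; overall efficiency η = 0.97 × 0.98 × 0.94 = 0.8936.
Input torque = output torque / (R × η) = 1213.6 / (4.7177 × 0.8936) = 287.89 lb·in.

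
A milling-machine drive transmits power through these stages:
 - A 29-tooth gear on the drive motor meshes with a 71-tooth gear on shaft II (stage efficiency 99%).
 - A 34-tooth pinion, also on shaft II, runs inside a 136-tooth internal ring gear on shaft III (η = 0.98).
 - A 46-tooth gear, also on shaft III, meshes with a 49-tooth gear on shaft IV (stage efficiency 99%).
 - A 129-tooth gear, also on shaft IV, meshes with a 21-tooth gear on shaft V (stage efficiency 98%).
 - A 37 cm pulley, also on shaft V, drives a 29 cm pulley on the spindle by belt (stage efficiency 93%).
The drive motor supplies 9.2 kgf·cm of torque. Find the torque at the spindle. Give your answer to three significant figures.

10.7 kgf·cm

Gear mesh: ratio = 71/29 = 2.4483; torque at shaft II = 9.2 × 2.4483 × 0.99 = 22.299 kgf·cm.
Internal gear: ratio = 136/34 = 4; torque at shaft III = 22.299 × 4 × 0.98 = 87.412 kgf·cm.
Gear mesh: ratio = 49/46 = 1.0652; torque at shaft IV = 87.412 × 1.0652 × 0.99 = 92.181 kgf·cm.
Gear mesh: ratio = 21/129 = 0.16279; torque at shaft V = 92.181 × 0.16279 × 0.98 = 14.706 kgf·cm.
Belt: ratio = 29/37 = 0.78378; torque at the spindle = 14.706 × 0.78378 × 0.93 = 10.72 kgf·cm.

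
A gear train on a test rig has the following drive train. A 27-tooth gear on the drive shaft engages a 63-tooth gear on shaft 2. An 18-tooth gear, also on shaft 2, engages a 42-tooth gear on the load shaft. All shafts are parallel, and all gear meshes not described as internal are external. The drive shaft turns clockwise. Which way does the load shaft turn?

clockwise

the drive shaft → shaft 2: external mesh, 1 reversal → CCW.
shaft 2 → the load shaft: external mesh, 1 reversal → CW.
2 reversals in total — an even number — so the load shaft turns the same way as the drive shaft.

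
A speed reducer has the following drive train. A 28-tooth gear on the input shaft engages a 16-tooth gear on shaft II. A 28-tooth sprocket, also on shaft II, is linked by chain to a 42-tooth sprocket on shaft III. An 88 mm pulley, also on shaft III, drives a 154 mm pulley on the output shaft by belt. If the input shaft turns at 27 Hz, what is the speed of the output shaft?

gear mesh 16/28 = 0.57143 → 27/0.57143 = 47.25 Hz
chain 42/28 = 1.5 → 47.25/1.5 = 31.5 Hz
belt 154/88 = 1.75 → 31.5/1.75 = 18 Hz

18 Hz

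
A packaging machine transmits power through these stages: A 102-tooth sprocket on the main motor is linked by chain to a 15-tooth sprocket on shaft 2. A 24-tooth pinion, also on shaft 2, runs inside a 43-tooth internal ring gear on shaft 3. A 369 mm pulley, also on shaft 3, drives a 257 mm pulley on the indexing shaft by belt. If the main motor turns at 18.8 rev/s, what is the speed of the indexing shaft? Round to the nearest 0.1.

chain 15/102 = 0.14706 → 18.8/0.14706 = 127.84 rev/s
internal gear 43/24 = 1.7917 → 127.84/1.7917 = 71.353 rev/s
belt 257/369 = 0.69648 → 71.353/0.69648 = 102.45 rev/s

102.4 rev/s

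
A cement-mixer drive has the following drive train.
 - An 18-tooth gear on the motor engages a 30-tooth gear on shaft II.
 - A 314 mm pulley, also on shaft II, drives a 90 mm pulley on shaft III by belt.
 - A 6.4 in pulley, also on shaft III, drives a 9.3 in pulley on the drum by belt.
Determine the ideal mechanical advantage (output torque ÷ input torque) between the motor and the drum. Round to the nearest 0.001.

Each stage contributes driven/driver: gear mesh 30/18 = 1.6667, belt 90/314 = 0.28662, belt 9.3/6.4 = 1.4531.
Overall: 1.6667 × 0.28662 × 1.4531 = 0.69417.

0.694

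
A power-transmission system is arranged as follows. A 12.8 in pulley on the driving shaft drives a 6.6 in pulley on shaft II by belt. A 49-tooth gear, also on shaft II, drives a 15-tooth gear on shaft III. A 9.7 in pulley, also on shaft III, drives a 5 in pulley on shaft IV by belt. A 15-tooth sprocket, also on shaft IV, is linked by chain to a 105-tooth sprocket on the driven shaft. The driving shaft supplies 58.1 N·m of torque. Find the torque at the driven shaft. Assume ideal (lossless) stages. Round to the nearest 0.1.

33.1 N·m

belt 6.6/12.8 = 0.51562 → τ = 58.1·0.51562 = 29.958 N·m
gear mesh 15/49 = 0.30612 → τ = 29.958·0.30612 = 9.1708 N·m
belt 5/9.7 = 0.51546 → τ = 9.1708·0.51546 = 4.7272 N·m
chain 105/15 = 7 → τ = 4.7272·7 = 33.09 N·m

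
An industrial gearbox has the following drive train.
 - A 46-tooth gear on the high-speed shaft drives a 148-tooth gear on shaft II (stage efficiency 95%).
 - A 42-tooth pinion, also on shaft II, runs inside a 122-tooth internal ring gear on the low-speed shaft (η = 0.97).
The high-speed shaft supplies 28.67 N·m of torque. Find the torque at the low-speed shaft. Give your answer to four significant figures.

246.9 N·m

After the gear mesh (148/46): 28.67 × 3.2174 × 0.95 = 87.63 N·m
After the internal gear (122/42): 87.63 × 2.9048 × 0.97 = 246.91 N·m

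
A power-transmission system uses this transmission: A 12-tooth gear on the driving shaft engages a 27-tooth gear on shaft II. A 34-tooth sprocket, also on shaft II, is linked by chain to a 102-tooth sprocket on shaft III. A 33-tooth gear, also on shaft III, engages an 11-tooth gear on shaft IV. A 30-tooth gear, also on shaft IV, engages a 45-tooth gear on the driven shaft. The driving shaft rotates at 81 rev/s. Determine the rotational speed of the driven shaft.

24 rev/s

gear mesh 27/12 = 2.25 → 81/2.25 = 36 rev/s
chain 102/34 = 3 → 36/3 = 12 rev/s
gear mesh 11/33 = 0.33333 → 12/0.33333 = 36 rev/s
gear mesh 45/30 = 1.5 → 36/1.5 = 24 rev/s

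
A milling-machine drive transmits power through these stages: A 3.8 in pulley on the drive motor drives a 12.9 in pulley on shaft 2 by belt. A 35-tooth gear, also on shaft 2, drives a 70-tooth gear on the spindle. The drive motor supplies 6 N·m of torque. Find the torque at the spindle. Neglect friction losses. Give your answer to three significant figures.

belt 12.9/3.8 = 3.3947 → τ = 6·3.3947 = 20.368 N·m
gear mesh 70/35 = 2 → τ = 20.368·2 = 40.737 N·m

40.7 N·m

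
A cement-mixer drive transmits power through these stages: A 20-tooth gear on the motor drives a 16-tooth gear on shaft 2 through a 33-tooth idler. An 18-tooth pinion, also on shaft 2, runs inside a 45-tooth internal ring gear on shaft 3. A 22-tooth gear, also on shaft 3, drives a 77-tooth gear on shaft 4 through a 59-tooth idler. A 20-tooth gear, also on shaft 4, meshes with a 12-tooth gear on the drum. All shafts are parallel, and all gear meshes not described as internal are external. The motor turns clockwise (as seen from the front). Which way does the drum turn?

counterclockwise

the motor → shaft 2: driver → idler → driven is 2 external meshes, 2 reversals → CW.
shaft 2 → shaft 3: internal mesh, same direction → CW.
shaft 3 → shaft 4: driver → idler → driven is 2 external meshes, 2 reversals → CW.
shaft 4 → the drum: external mesh, 1 reversal → CCW.
5 reversals in total — an odd number — so the drum turns opposite to the motor.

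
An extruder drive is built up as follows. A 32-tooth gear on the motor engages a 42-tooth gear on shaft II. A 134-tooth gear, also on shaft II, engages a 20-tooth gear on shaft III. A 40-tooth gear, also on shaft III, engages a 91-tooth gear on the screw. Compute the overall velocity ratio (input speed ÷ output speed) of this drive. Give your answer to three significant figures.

0.446

Each stage contributes driven/driver: gear mesh 42/32 = 1.3125, gear mesh 20/134 = 0.14925, gear mesh 91/40 = 2.275.
Overall: 1.3125 × 0.14925 × 2.275 = 0.44566.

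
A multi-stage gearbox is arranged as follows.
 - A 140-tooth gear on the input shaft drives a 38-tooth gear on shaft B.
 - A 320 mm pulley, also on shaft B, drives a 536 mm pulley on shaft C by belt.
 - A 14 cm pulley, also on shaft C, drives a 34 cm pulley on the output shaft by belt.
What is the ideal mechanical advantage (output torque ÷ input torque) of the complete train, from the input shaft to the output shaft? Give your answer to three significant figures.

1.10

Each stage contributes driven/driver: gear mesh 38/140 = 0.27143, belt 536/320 = 1.675, belt 34/14 = 2.4286.
Overall: 0.27143 × 1.675 × 2.4286 = 1.1041.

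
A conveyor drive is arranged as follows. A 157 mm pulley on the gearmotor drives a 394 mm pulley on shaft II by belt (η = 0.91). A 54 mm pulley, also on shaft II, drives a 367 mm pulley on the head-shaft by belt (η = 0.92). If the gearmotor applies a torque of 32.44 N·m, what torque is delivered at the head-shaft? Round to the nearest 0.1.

463.2 N·m

belt 394/157 = 2.5096 → τ = 32.44·2.5096·0.91 = 74.083 N·m
belt 367/54 = 6.7963 → τ = 74.083·6.7963·0.92 = 463.21 N·m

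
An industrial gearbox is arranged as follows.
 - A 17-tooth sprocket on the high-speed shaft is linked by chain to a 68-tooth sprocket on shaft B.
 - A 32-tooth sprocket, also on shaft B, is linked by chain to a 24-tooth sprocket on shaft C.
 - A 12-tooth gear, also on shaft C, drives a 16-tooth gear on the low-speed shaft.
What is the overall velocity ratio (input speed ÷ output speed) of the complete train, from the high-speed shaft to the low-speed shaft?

4

Each stage contributes driven/driver: chain 68/17 = 4, chain 24/32 = 0.75, gear mesh 16/12 = 1.3333.
Overall: 4 × 0.75 × 1.3333 = 4.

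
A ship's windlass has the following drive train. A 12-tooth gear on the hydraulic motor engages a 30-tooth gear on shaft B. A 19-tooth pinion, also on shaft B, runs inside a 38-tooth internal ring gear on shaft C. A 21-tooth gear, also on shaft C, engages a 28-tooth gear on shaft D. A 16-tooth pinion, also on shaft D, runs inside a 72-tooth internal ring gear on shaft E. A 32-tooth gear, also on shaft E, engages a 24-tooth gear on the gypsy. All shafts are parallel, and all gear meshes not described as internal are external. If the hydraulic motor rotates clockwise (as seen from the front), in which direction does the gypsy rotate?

the hydraulic motor → shaft B: external mesh, 1 reversal → CCW.
shaft B → shaft C: internal mesh, same direction → CCW.
shaft C → shaft D: external mesh, 1 reversal → CW.
shaft D → shaft E: internal mesh, same direction → CW.
shaft E → the gypsy: external mesh, 1 reversal → CCW.
3 reversals in total — an odd number — so the gypsy turns opposite to the hydraulic motor.

counterclockwise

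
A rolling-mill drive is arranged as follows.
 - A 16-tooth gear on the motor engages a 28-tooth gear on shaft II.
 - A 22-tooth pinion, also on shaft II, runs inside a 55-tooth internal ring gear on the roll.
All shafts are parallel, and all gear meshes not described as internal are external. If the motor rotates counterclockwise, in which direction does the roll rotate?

clockwise

the motor → shaft II: external mesh, 1 reversal → CW.
shaft II → the roll: internal mesh, same direction → CW.
1 reversal in total — an odd number — so the roll turns opposite to the motor.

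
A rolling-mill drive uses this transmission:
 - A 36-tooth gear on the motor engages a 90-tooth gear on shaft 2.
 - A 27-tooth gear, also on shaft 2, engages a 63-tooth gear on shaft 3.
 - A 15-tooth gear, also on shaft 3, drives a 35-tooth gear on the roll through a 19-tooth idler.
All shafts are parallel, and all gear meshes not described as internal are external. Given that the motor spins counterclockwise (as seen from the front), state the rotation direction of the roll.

the motor → shaft 2: external mesh, 1 reversal → CW.
shaft 2 → shaft 3: external mesh, 1 reversal → CCW.
shaft 3 → the roll: driver → idler → driven is 2 external meshes, 2 reversals → CCW.
4 reversals in total — an even number — so the roll turns the same way as the motor.

counterclockwise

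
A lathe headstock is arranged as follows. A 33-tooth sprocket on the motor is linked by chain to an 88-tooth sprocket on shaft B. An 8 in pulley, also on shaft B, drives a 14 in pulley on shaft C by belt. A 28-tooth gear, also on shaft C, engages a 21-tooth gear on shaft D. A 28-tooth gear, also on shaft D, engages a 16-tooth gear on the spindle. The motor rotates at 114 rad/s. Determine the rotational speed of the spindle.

the motor → shaft B (chain, 88/33): 114 ÷ 2.6667 = 42.75 rad/s
shaft B → shaft C (belt, 14/8): 42.75 ÷ 1.75 = 24.429 rad/s
shaft C → shaft D (gear mesh, 21/28): 24.429 ÷ 0.75 = 32.571 rad/s
shaft D → the spindle (gear mesh, 16/28): 32.571 ÷ 0.57143 = 57 rad/s

57 rad/s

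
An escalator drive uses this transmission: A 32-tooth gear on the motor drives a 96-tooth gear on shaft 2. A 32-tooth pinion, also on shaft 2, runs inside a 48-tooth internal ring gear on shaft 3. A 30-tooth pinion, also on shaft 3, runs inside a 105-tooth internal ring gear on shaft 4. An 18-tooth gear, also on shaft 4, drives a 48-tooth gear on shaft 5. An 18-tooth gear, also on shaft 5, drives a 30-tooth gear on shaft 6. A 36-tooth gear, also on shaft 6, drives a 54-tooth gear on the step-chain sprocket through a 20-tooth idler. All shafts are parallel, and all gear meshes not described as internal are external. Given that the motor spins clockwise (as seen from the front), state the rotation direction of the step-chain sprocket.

the motor → shaft 2: external mesh, 1 reversal → CCW.
shaft 2 → shaft 3: internal mesh, same direction → CCW.
shaft 3 → shaft 4: internal mesh, same direction → CCW.
shaft 4 → shaft 5: external mesh, 1 reversal → CW.
shaft 5 → shaft 6: external mesh, 1 reversal → CCW.
shaft 6 → the step-chain sprocket: driver → idler → driven is 2 external meshes, 2 reversals → CCW.
5 reversals in total — an odd number — so the step-chain sprocket turns opposite to the motor.

counterclockwise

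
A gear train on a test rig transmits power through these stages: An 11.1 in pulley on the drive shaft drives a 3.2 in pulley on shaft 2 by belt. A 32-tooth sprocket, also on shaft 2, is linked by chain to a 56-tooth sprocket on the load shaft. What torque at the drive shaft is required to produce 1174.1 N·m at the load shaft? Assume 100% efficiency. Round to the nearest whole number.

2327 N·m

Overall ratio R = 0.28829 × 1.75 = 0.5045.
Input torque = output torque / R = 1174.1 / 0.5045 = 2327.2 N·m.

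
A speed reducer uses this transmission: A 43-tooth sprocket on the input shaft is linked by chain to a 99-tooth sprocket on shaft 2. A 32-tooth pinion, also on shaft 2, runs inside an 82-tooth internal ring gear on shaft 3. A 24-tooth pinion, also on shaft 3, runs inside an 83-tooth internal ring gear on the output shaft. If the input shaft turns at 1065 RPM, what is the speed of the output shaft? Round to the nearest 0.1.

Chain: ratio = 99/43 = 2.3023, so shaft 2 turns at 1065 / 2.3023 = 462.58 RPM.
Internal gear: ratio = 82/32 = 2.5625, so shaft 3 turns at 462.58 / 2.5625 = 180.52 RPM.
Internal gear: ratio = 83/24 = 3.4583, so the output shaft turns at 180.52 / 3.4583 = 52.198 RPM.

52.2 RPM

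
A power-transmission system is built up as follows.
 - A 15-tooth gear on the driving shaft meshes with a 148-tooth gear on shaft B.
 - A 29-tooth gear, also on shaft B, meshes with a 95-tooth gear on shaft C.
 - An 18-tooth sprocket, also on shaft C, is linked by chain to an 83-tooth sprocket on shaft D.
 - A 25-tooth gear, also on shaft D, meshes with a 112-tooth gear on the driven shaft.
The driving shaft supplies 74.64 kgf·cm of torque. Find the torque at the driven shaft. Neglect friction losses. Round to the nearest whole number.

gear mesh 148/15 = 9.8667 → τ = 74.64·9.8667 = 736.45 kgf·cm
gear mesh 95/29 = 3.2759 → τ = 736.45·3.2759 = 2412.5 kgf·cm
chain 83/18 = 4.6111 → τ = 2412.5·4.6111 = 11124 kgf·cm
gear mesh 112/25 = 4.48 → τ = 11124·4.48 = 49837 kgf·cm

49837 kgf·cm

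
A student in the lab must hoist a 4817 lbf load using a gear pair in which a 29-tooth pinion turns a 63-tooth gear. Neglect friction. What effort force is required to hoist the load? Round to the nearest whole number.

Gear pair MA = 63/29 = 2.1724.
Effort = load / MA = 4817 / 2.1724 = 2217.3 lbf.

2217 lbf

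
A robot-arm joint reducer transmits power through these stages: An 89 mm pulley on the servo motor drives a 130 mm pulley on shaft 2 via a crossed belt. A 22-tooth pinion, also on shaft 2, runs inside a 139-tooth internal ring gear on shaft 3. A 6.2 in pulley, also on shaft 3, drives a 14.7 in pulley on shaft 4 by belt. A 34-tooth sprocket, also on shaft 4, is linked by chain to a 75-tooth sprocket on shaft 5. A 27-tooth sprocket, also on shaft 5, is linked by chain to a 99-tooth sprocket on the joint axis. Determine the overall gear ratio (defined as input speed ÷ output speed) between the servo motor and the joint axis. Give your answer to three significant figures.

Each stage contributes driven/driver: belt 130/89 = 1.4607, internal gear 139/22 = 6.3182, belt 14.7/6.2 = 2.371, chain 75/34 = 2.2059, chain 99/27 = 3.6667.
Overall: 1.4607 × 6.3182 × 2.371 × 2.2059 × 3.6667 = 176.98.

177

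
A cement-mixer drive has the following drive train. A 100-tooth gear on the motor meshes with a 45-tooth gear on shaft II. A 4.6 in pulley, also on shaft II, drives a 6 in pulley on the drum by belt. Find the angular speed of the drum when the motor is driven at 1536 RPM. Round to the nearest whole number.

2617 RPM

Gear mesh: ratio = 45/100 = 0.45, so shaft II turns at 1536 / 0.45 = 3413.3 RPM.
Belt: ratio = 6/4.6 = 1.3043, so the drum turns at 3413.3 / 1.3043 = 2616.9 RPM.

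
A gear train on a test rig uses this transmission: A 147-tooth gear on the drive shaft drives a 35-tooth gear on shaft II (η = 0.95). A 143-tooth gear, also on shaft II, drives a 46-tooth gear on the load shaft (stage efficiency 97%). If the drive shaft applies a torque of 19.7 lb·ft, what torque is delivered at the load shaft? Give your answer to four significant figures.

1.390 lb·ft

gear mesh 35/147 = 0.2381 → τ = 19.7·0.2381·0.95 = 4.456 lb·ft
gear mesh 46/143 = 0.32168 → τ = 4.456·0.32168·0.97 = 1.3904 lb·ft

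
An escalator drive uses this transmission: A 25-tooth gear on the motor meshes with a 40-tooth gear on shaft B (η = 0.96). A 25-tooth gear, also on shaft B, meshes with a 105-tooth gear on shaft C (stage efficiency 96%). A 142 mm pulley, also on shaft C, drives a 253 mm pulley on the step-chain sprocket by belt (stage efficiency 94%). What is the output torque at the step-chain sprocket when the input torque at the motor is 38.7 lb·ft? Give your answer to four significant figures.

gear mesh 40/25 = 1.6 → τ = 38.7·1.6·0.96 = 59.443 lb·ft
gear mesh 105/25 = 4.2 → τ = 59.443·4.2·0.96 = 239.67 lb·ft
belt 253/142 = 1.7817 → τ = 239.67·1.7817·0.94 = 401.4 lb·ft

401.4 lb·ft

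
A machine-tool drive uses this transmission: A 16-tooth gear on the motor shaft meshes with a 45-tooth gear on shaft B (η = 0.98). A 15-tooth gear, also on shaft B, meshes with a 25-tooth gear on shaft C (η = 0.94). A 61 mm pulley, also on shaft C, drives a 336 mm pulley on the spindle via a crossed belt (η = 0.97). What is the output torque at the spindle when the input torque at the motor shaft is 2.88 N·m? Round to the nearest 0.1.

gear mesh 45/16 = 2.8125 → τ = 2.88·2.8125·0.98 = 7.938 N·m
gear mesh 25/15 = 1.6667 → τ = 7.938·1.6667·0.94 = 12.436 N·m
belt 336/61 = 5.5082 → τ = 12.436·5.5082·0.97 = 66.446 N·m

66.4 N·m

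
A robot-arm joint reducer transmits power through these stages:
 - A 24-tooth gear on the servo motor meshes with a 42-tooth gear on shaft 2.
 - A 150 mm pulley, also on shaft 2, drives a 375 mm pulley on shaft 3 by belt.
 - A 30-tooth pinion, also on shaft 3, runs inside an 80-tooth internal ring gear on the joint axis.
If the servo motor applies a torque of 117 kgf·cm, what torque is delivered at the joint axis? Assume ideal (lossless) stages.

1365 kgf·cm

gear mesh 42/24 = 1.75 → τ = 117·1.75 = 204.75 kgf·cm
belt 375/150 = 2.5 → τ = 204.75·2.5 = 511.88 kgf·cm
internal gear 80/30 = 2.6667 → τ = 511.88·2.6667 = 1365 kgf·cm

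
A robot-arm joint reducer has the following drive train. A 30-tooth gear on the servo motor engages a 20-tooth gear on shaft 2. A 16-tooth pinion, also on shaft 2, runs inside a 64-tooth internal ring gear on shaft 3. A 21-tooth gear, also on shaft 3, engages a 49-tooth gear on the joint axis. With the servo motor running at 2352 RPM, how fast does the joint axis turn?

the servo motor → shaft 2 (gear mesh, 20/30): 2352 ÷ 0.66667 = 3528 RPM
shaft 2 → shaft 3 (internal gear, 64/16): 3528 ÷ 4 = 882 RPM
shaft 3 → the joint axis (gear mesh, 49/21): 882 ÷ 2.3333 = 378 RPM

378 RPM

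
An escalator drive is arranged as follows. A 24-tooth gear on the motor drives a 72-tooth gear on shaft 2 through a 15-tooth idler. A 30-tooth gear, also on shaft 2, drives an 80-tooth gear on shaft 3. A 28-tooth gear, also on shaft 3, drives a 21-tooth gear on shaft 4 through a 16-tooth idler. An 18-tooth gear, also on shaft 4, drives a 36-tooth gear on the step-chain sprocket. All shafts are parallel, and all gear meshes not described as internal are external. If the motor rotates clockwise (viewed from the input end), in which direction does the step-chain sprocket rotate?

the motor → shaft 2: driver → idler → driven is 2 external meshes, 2 reversals → CW.
shaft 2 → shaft 3: external mesh, 1 reversal → CCW.
shaft 3 → shaft 4: driver → idler → driven is 2 external meshes, 2 reversals → CCW.
shaft 4 → the step-chain sprocket: external mesh, 1 reversal → CW.
6 reversals in total — an even number — so the step-chain sprocket turns the same way as the motor.

clockwise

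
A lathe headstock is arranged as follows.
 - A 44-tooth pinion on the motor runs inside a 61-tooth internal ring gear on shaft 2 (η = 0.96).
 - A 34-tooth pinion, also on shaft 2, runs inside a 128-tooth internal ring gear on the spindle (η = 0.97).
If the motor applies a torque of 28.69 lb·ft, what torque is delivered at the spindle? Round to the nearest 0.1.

Internal gear: ratio = 61/44 = 1.3864; torque at shaft 2 = 28.69 × 1.3864 × 0.96 = 38.184 lb·ft.
Internal gear: ratio = 128/34 = 3.7647; torque at the spindle = 38.184 × 3.7647 × 0.97 = 139.44 lb·ft.

139.4 lb·ft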